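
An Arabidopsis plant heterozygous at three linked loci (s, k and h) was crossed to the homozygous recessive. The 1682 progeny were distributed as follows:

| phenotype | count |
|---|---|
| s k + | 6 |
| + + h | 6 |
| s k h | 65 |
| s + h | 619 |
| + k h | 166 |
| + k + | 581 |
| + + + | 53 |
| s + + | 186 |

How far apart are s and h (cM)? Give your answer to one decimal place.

21.6 cM

The two most frequent reciprocal classes, s + h and + k +, are the parental types, so the F1 was s + h / + k +.
The two rarest classes, + + h and s k +, are the double crossovers. Comparing them with the parentals, only the s allele has switched, so s is the middle locus and the order is h – s – k.
Crossovers in the h–s interval produce the single-crossover classes s + + and + k h (186 + 166 = 352) plus the double crossovers (12).
RF(h–s) = (352 + 12) / 1682 = 364/1682 = 0.2164 → 21.6 cM.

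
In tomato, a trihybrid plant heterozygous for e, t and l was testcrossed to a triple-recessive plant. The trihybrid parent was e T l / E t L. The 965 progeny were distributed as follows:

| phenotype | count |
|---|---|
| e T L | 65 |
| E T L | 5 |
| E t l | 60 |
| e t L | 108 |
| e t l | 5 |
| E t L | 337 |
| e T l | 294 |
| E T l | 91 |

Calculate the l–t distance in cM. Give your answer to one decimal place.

The two rarest classes, e t l and E T L, are the double crossovers. Comparing them with the parentals, only the t allele has switched, so t is the middle locus and the order is e – t – l.
Crossovers in the t–l interval produce the single-crossover classes e T L and E t l (65 + 60 = 125) plus the double crossovers (10).
RF(t–l) = (125 + 10) / 965 = 135/965 = 0.1399 → 14.0 cM.

14.0 cM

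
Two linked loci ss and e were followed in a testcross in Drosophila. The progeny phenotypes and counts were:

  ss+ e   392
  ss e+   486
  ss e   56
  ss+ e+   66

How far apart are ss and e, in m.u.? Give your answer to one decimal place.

The two most frequent classes, ss+ e (392) and ss e+ (486), are the parental types, so the F1 was ss+ e / ss e+.
The recombinant classes are ss+ e+ and ss e: 66 + 56 = 122.
Recombination frequency = 122/1000 = 0.1220 ≈ 12.2%, i.e. 12.2 m.u.

12.2 m.u.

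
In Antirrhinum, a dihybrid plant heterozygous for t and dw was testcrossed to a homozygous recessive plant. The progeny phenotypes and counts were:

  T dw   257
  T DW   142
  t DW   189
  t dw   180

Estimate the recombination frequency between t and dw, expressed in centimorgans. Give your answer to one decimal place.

The two most frequent classes, T dw (257) and t DW (189), are the parental types, so the F1 was T dw / t DW.
The recombinant classes are T DW and t dw: 142 + 180 = 322.
Recombination frequency = 322/768 = 0.4193 ≈ 41.9%, i.e. 41.9 centimorgans.

41.9 centimorgans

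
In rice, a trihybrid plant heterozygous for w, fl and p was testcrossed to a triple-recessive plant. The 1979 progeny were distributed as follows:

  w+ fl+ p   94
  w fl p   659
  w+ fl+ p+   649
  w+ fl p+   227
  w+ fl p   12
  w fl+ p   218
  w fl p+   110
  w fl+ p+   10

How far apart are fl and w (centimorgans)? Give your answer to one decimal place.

The two most frequent reciprocal classes, w+ fl+ p+ and w fl p, are the parental types, so the F1 was w+ fl+ p+ / w fl p.
The two rarest classes, w fl+ p+ and w+ fl p, are the double crossovers. Comparing them with the parentals, only the w allele has switched, so w is the middle locus and the order is p – w – fl.
Crossovers in the w–fl interval produce the single-crossover classes w+ fl p+ and w fl+ p (227 + 218 = 445) plus the double crossovers (22).
RF(w–fl) = (445 + 22) / 1979 = 467/1979 = 0.2360 → 23.6 centimorgans.

23.6 centimorgans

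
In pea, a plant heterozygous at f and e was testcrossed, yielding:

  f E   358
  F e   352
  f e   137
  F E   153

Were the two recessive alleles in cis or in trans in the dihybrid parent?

The two most frequent classes are F e (352) and f E (358); these are the parental (non-recombinant) types.
So the F1 carried F e on one chromosome and f E on the other — the recessive alleles are on opposite chromosomes (trans / repulsion).

trans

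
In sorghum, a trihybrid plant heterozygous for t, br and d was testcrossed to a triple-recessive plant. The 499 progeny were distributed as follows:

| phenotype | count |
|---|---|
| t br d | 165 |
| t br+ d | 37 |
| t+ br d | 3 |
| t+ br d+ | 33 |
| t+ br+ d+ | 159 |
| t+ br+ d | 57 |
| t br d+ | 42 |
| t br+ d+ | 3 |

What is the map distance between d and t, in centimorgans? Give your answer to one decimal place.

The two most frequent reciprocal classes, t+ br+ d+ and t br d, are the parental types, so the F1 was t+ br+ d+ / t br d.
The two rarest classes, t br+ d+ and t+ br d, are the double crossovers. Comparing them with the parentals, only the t allele has switched, so t is the middle locus and the order is br – t – d.
Crossovers in the t–d interval produce the single-crossover classes t+ br+ d and t br d+ (57 + 42 = 99) plus the double crossovers (6).
RF(t–d) = (99 + 6) / 499 = 105/499 = 0.2104 → 21.0 centimorgans.

21.0 centimorgans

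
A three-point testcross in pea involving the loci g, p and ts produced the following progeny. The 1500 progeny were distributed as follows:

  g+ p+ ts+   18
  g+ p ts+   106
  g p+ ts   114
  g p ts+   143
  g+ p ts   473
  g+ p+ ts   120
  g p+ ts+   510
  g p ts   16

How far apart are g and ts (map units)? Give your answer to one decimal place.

The two most frequent reciprocal classes, g p+ ts+ and g+ p ts, are the parental types, so the F1 was g p+ ts+ / g+ p ts.
The two rarest classes, g+ p+ ts+ and g p ts, are the double crossovers. Comparing them with the parentals, only the g allele has switched, so g is the middle locus and the order is p – g – ts.
Crossovers in the g–ts interval produce the single-crossover classes g p+ ts and g+ p ts+ (114 + 106 = 220) plus the double crossovers (34).
RF(g–ts) = (220 + 34) / 1500 = 254/1500 = 0.1693 → 16.9 map units.

16.9 map units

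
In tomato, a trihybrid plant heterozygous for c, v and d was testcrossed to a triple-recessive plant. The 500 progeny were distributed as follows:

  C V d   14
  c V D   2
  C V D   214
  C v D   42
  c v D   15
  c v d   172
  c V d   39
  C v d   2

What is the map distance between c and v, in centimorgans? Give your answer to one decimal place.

17.0 centimorgans

The two most frequent reciprocal classes, c v d and C V D, are the parental types, so the F1 was c v d / C V D.
The two rarest classes, C v d and c V D, are the double crossovers. Comparing them with the parentals, only the c allele has switched, so c is the middle locus and the order is v – c – d.
Crossovers in the v–c interval produce the single-crossover classes c V d and C v D (39 + 42 = 81) plus the double crossovers (4).
RF(v–c) = (81 + 4) / 500 = 85/500 = 0.1700 → 17.0 centimorgans.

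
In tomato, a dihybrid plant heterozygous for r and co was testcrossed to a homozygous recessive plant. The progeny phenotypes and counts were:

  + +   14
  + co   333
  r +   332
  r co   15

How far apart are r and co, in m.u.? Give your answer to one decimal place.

4.2 m.u.

The two most frequent classes, + co (333) and r + (332), are the parental types, so the F1 was + co / r +.
The recombinant classes are + + and r co: 14 + 15 = 29.
Recombination frequency = 29/694 = 0.0418 ≈ 4.2%, i.e. 4.2 m.u.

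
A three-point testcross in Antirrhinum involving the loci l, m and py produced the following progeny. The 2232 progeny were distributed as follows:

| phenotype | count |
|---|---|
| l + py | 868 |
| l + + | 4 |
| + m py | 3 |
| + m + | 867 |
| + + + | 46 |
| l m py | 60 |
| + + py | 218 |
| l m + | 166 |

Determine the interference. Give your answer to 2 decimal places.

0.65

The two most frequent reciprocal classes, + m + and l + py, are the parental types, so the F1 was + m + / l + py.
The two rarest classes, + m py and l + +, are the double crossovers. Comparing them with the parentals, only the py allele has switched, so py is the middle locus and the order is m – py – l.
m–py: (106 + 7)/2232 = 0.0506; py–l: (384 + 7)/2232 = 0.1752.
Expected DCO frequency = 0.0506 × 0.1752 ≈ 0.00887; observed = 7/2232 ≈ 0.00314.
Coefficient of coincidence = 0.00314/0.00887 ≈ 0.35; interference = 1 − 0.35 = 0.65.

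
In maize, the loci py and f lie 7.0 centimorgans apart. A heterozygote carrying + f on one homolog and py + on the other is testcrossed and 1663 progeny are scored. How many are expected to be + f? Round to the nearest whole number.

773

A map distance of 7.0 centimorgans corresponds to a recombination frequency of 0.070.
The F1 is + f / py +, so + f is a parental gamete class with expected frequency (1 − r)/2 = 0.930/2 = 0.4650.
Expected number = 0.4650 × 1663 = 773.29 ≈ 773.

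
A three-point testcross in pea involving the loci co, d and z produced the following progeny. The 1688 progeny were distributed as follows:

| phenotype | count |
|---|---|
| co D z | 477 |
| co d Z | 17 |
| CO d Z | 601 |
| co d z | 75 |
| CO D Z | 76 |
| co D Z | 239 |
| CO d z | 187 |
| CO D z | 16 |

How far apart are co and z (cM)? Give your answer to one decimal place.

27.2 cM

The two most frequent reciprocal classes, CO d Z and co D z, are the parental types, so the F1 was CO d Z / co D z.
The two rarest classes, co d Z and CO D z, are the double crossovers. Comparing them with the parentals, only the co allele has switched, so co is the middle locus and the order is z – co – d.
Crossovers in the z–co interval produce the single-crossover classes CO d z and co D Z (187 + 239 = 426) plus the double crossovers (33).
RF(z–co) = (426 + 33) / 1688 = 459/1688 = 0.2719 → 27.2 cM.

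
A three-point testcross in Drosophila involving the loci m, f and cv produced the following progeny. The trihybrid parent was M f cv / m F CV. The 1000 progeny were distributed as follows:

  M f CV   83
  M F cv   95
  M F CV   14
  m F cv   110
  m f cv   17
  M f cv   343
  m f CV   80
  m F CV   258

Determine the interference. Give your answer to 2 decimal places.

The two rarest classes, m f cv and M F CV, are the double crossovers. Comparing them with the parentals, only the m allele has switched, so m is the middle locus and the order is cv – m – f.
cv–m: (193 + 31)/1000 = 0.2240; m–f: (175 + 31)/1000 = 0.2060.
Expected DCO frequency = 0.2240 × 0.2060 ≈ 0.04614; observed = 31/1000 ≈ 0.03100.
Coefficient of coincidence = 0.03100/0.04614 ≈ 0.67; interference = 1 − 0.67 = 0.33.

0.33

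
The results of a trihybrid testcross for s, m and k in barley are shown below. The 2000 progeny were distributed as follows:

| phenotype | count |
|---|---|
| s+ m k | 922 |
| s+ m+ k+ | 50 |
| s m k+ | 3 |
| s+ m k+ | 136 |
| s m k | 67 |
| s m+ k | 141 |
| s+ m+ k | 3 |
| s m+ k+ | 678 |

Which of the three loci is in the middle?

m

The two most frequent reciprocal classes, s m+ k+ and s+ m k, are the parental types, so the F1 was s m+ k+ / s+ m k.
The two rarest classes, s m k+ and s+ m+ k, are the double crossovers. Comparing them with the parentals, only the m allele has switched, so m is the middle locus and the order is s – m – k.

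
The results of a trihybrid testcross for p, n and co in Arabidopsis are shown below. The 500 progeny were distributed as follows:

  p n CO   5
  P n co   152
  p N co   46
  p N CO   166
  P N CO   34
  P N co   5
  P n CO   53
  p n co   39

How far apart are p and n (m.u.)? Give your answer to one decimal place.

16.6 m.u.

The two most frequent reciprocal classes, P n co and p N CO, are the parental types, so the F1 was P n co / p N CO.
The two rarest classes, P N co and p n CO, are the double crossovers. Comparing them with the parentals, only the n allele has switched, so n is the middle locus and the order is co – n – p.
Crossovers in the n–p interval produce the single-crossover classes p n co and P N CO (39 + 34 = 73) plus the double crossovers (10).
RF(n–p) = (73 + 10) / 500 = 83/500 = 0.1660 → 16.6 m.u.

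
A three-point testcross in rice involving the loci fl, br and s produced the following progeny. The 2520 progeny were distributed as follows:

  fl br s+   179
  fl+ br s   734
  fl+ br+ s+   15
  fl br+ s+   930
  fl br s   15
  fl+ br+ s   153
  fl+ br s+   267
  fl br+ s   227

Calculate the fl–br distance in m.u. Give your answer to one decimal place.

The two most frequent reciprocal classes, fl br+ s+ and fl+ br s, are the parental types, so the F1 was fl br+ s+ / fl+ br s.
The two rarest classes, fl+ br+ s+ and fl br s, are the double crossovers. Comparing them with the parentals, only the fl allele has switched, so fl is the middle locus and the order is br – fl – s.
Crossovers in the br–fl interval produce the single-crossover classes fl br s+ and fl+ br+ s (179 + 153 = 332) plus the double crossovers (30).
RF(br–fl) = (332 + 30) / 2520 = 362/2520 = 0.1437 → 14.4 m.u.

14.4 m.u.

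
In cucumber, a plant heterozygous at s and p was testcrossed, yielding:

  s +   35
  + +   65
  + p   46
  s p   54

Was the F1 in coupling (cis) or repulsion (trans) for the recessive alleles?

cis

The two most frequent classes are + + (65) and s p (54); these are the parental (non-recombinant) types.
So the F1 carried + + on one chromosome and s p on the other — the recessive alleles are on the same chromosome (cis / coupling).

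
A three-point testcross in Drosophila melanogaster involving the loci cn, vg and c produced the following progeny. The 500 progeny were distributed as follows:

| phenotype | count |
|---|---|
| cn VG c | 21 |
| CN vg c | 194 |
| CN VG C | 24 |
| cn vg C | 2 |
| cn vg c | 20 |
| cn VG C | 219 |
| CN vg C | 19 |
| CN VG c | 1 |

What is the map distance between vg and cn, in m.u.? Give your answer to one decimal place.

9.4 m.u.

The two most frequent reciprocal classes, CN vg c and cn VG C, are the parental types, so the F1 was CN vg c / cn VG C.
The two rarest classes, CN VG c and cn vg C, are the double crossovers. Comparing them with the parentals, only the vg allele has switched, so vg is the middle locus and the order is c – vg – cn.
Crossovers in the vg–cn interval produce the single-crossover classes cn vg c and CN VG C (20 + 24 = 44) plus the double crossovers (3).
RF(vg–cn) = (44 + 3) / 500 = 47/500 = 0.0940 → 9.4 m.u.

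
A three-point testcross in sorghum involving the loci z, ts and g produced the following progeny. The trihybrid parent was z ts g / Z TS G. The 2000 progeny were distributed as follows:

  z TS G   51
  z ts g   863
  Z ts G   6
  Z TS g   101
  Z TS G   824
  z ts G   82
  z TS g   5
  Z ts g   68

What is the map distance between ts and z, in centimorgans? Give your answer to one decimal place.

The two rarest classes, z TS g and Z ts G, are the double crossovers. Comparing them with the parentals, only the ts allele has switched, so ts is the middle locus and the order is g – ts – z.
Crossovers in the ts–z interval produce the single-crossover classes Z ts g and z TS G (68 + 51 = 119) plus the double crossovers (11).
RF(ts–z) = (119 + 11) / 2000 = 130/2000 = 0.0650 → 6.5 centimorgans.

6.5 centimorgans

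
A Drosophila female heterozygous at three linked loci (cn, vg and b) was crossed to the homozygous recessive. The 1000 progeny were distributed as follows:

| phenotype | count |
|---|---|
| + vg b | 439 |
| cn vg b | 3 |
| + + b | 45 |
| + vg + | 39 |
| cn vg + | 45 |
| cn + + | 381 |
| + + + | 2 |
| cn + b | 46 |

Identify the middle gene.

cn

The two most frequent reciprocal classes, + vg b and cn + +, are the parental types, so the F1 was + vg b / cn + +.
The two rarest classes, cn vg b and + + +, are the double crossovers. Comparing them with the parentals, only the cn allele has switched, so cn is the middle locus and the order is b – cn – vg.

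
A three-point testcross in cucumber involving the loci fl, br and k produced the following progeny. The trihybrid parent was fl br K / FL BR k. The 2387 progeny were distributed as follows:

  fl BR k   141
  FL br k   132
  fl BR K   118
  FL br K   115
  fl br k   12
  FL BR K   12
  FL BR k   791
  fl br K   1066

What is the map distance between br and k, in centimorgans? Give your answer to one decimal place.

11.5 centimorgans

The two rarest classes, fl br k and FL BR K, are the double crossovers. Comparing them with the parentals, only the k allele has switched, so k is the middle locus and the order is fl – k – br.
Crossovers in the k–br interval produce the single-crossover classes fl BR K and FL br k (118 + 132 = 250) plus the double crossovers (24).
RF(k–br) = (250 + 24) / 2387 = 274/2387 = 0.1148 → 11.5 centimorgans.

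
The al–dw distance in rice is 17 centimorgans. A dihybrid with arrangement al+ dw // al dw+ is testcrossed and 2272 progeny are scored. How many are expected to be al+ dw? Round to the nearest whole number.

943

A map distance of 17 centimorgans corresponds to a recombination frequency of 0.170.
The F1 is al+ dw / al dw+, so al+ dw is a parental gamete class with expected frequency (1 − r)/2 = 0.830/2 = 0.4150.
Expected number = 0.4150 × 2272 = 942.88 ≈ 943.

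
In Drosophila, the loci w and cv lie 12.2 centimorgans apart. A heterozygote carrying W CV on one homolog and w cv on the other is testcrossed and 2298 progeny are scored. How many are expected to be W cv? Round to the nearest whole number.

A map distance of 12.2 centimorgans corresponds to a recombination frequency of 0.122.
The F1 is W CV / w cv, so W cv is a recombinant gamete class with expected frequency r/2 = 0.122/2 = 0.0610.
Expected number = 0.0610 × 2298 = 140.18 ≈ 140.

140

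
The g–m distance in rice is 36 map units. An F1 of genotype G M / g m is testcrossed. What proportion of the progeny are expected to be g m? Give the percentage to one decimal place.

A map distance of 36 map units corresponds to a recombination frequency of 0.360.
The F1 is G M / g m, so g m is a parental gamete class with expected frequency (1 − r)/2 = 0.640/2 = 0.3200.
That is 0.3200 = 32.0% of the progeny.

32.0%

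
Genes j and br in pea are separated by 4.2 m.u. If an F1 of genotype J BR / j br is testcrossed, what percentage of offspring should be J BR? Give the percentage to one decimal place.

47.9%

A map distance of 4.2 m.u. corresponds to a recombination frequency of 0.042.
The F1 is J BR / j br, so J BR is a parental gamete class with expected frequency (1 − r)/2 = 0.958/2 = 0.4790.
That is 0.4790 = 47.9% of the progeny.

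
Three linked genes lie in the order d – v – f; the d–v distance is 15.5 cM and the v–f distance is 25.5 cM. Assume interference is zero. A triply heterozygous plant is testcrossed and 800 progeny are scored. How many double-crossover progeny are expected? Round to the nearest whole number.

Map distances give recombination frequencies of 0.155 and 0.255 for the two intervals.
With no interference, expected double-crossover frequency = 0.155 × 0.255 = 0.03952.
Expected number = 0.03952 × 800 = 31.62 ≈ 32.

32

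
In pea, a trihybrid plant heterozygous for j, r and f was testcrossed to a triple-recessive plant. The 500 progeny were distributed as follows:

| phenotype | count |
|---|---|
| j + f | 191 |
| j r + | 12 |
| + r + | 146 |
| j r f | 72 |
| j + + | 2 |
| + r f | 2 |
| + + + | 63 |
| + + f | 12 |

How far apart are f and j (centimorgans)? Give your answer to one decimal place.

The two most frequent reciprocal classes, + r + and j + f, are the parental types, so the F1 was + r + / j + f.
The two rarest classes, + r f and j + +, are the double crossovers. Comparing them with the parentals, only the f allele has switched, so f is the middle locus and the order is j – f – r.
Crossovers in the j–f interval produce the single-crossover classes j r + and + + f (12 + 12 = 24) plus the double crossovers (4).
RF(j–f) = (24 + 4) / 500 = 28/500 = 0.0560 → 5.6 centimorgans.

5.6 centimorgans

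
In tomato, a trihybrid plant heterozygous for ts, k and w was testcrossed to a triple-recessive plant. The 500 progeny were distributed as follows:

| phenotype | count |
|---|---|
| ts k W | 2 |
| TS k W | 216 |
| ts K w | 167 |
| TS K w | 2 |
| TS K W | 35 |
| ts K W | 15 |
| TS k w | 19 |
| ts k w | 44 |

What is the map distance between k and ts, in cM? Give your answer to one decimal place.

The two most frequent reciprocal classes, TS k W and ts K w, are the parental types, so the F1 was TS k W / ts K w.
The two rarest classes, ts k W and TS K w, are the double crossovers. Comparing them with the parentals, only the ts allele has switched, so ts is the middle locus and the order is w – ts – k.
Crossovers in the ts–k interval produce the single-crossover classes TS K W and ts k w (35 + 44 = 79) plus the double crossovers (4).
RF(ts–k) = (79 + 4) / 500 = 83/500 = 0.1660 → 16.6 cM.

16.6 cM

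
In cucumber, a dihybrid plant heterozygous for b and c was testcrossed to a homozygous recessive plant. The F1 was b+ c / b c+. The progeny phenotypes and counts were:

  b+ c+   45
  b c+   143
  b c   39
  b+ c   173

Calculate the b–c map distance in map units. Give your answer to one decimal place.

21.0 map units

The recombinant classes are b+ c+ and b c: 45 + 39 = 84.
Recombination frequency = 84/400 = 0.2100 ≈ 21.0%, i.e. 21.0 map units.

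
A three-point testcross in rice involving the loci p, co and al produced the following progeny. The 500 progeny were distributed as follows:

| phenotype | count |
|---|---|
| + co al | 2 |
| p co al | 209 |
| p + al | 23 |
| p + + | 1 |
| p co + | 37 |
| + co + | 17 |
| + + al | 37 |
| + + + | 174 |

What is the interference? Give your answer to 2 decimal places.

0.55

The two most frequent reciprocal classes, p co al and + + +, are the parental types, so the F1 was p co al / + + +.
The two rarest classes, + co al and p + +, are the double crossovers. Comparing them with the parentals, only the p allele has switched, so p is the middle locus and the order is co – p – al.
co–p: (40 + 3)/500 = 0.0860; p–al: (74 + 3)/500 = 0.1540.
Expected DCO frequency = 0.0860 × 0.1540 ≈ 0.01324; observed = 3/500 ≈ 0.00600.
Coefficient of coincidence = 0.00600/0.01324 ≈ 0.45; interference = 1 − 0.45 = 0.55.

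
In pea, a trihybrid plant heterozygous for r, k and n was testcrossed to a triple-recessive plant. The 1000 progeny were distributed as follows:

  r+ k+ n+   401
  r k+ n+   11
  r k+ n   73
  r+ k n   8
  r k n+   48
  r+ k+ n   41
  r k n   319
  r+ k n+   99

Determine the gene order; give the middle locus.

The two most frequent reciprocal classes, r k n and r+ k+ n+, are the parental types, so the F1 was r k n / r+ k+ n+.
The two rarest classes, r+ k n and r k+ n+, are the double crossovers. Comparing them with the parentals, only the r allele has switched, so r is the middle locus and the order is n – r – k.

r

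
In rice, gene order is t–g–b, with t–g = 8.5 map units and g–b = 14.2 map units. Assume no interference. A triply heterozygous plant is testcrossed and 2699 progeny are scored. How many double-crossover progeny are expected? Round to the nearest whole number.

33

Map distances give recombination frequencies of 0.085 and 0.142 for the two intervals.
With no interference, expected double-crossover frequency = 0.085 × 0.142 = 0.01207.
Expected number = 0.01207 × 2699 = 32.58 ≈ 33.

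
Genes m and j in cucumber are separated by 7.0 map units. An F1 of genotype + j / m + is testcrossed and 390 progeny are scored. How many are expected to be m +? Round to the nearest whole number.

A map distance of 7.0 map units corresponds to a recombination frequency of 0.070.
The F1 is + j / m +, so m + is a parental gamete class with expected frequency (1 − r)/2 = 0.930/2 = 0.4650.
Expected number = 0.4650 × 390 = 181.35 ≈ 181.

181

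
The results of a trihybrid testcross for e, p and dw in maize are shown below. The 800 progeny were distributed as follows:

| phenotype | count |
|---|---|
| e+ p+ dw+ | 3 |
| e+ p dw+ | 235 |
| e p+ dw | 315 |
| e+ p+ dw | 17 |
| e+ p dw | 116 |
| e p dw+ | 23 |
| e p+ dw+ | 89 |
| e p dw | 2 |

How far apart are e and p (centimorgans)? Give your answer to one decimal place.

5.6 centimorgans

The two most frequent reciprocal classes, e+ p dw+ and e p+ dw, are the parental types, so the F1 was e+ p dw+ / e p+ dw.
The two rarest classes, e+ p+ dw+ and e p dw, are the double crossovers. Comparing them with the parentals, only the p allele has switched, so p is the middle locus and the order is dw – p – e.
Crossovers in the p–e interval produce the single-crossover classes e p dw+ and e+ p+ dw (23 + 17 = 40) plus the double crossovers (5).
RF(p–e) = (40 + 5) / 800 = 45/800 = 0.0563 → 5.6 centimorgans.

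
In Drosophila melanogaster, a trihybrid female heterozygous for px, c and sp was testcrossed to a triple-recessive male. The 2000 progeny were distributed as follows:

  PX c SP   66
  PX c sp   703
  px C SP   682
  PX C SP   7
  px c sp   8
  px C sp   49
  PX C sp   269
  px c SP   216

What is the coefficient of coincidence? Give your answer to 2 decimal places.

The two most frequent reciprocal classes, PX c sp and px C SP, are the parental types, so the F1 was PX c sp / px C SP.
The two rarest classes, px c sp and PX C SP, are the double crossovers. Comparing them with the parentals, only the px allele has switched, so px is the middle locus and the order is c – px – sp.
c–px: (485 + 15)/2000 = 0.2500; px–sp: (115 + 15)/2000 = 0.0650.
Expected DCO frequency = 0.2500 × 0.0650 ≈ 0.01625; observed = 15/2000 ≈ 0.00750.
Coefficient of coincidence = 0.00750/0.01625 ≈ 0.46.

0.46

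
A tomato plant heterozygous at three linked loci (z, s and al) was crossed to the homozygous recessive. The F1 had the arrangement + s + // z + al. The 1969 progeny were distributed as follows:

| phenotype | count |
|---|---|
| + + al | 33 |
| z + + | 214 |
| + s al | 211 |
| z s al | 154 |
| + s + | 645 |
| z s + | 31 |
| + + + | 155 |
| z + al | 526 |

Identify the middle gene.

The two rarest classes, z s + and + + al, are the double crossovers. Comparing them with the parentals, only the z allele has switched, so z is the middle locus and the order is s – z – al.

z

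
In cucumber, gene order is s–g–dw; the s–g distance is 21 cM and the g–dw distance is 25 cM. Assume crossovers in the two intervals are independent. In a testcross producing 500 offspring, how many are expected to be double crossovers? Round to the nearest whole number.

26

Map distances give recombination frequencies of 0.210 and 0.250 for the two intervals.
With no interference, expected double-crossover frequency = 0.210 × 0.250 = 0.05250.
Expected number = 0.05250 × 500 = 26.25 ≈ 26.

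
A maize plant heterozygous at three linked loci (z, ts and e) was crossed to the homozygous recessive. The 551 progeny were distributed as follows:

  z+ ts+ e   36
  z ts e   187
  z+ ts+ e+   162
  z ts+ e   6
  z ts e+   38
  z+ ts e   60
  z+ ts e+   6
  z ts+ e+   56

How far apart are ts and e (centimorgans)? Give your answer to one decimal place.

The two most frequent reciprocal classes, z+ ts+ e+ and z ts e, are the parental types, so the F1 was z+ ts+ e+ / z ts e.
The two rarest classes, z+ ts e+ and z ts+ e, are the double crossovers. Comparing them with the parentals, only the ts allele has switched, so ts is the middle locus and the order is e – ts – z.
Crossovers in the e–ts interval produce the single-crossover classes z+ ts+ e and z ts e+ (36 + 38 = 74) plus the double crossovers (12).
RF(e–ts) = (74 + 12) / 551 = 86/551 = 0.1561 → 15.6 centimorgans.

15.6 centimorgans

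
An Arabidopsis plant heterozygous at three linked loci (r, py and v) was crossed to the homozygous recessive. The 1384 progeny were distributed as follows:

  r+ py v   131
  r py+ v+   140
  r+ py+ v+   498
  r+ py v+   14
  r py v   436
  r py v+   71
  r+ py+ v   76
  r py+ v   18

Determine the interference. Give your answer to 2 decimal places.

The two most frequent reciprocal classes, r+ py+ v+ and r py v, are the parental types, so the F1 was r+ py+ v+ / r py v.
The two rarest classes, r+ py v+ and r py+ v, are the double crossovers. Comparing them with the parentals, only the py allele has switched, so py is the middle locus and the order is r – py – v.
r–py: (271 + 32)/1384 = 0.2189; py–v: (147 + 32)/1384 = 0.1293.
Expected DCO frequency = 0.2189 × 0.1293 ≈ 0.02830; observed = 32/1384 ≈ 0.02312.
Coefficient of coincidence = 0.02312/0.02830 ≈ 0.82; interference = 1 − 0.82 = 0.18.

0.18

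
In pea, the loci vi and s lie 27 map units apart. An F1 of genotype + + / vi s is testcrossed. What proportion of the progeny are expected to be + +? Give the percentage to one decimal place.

36.5%

A map distance of 27 map units corresponds to a recombination frequency of 0.270.
The F1 is + + / vi s, so + + is a parental gamete class with expected frequency (1 − r)/2 = 0.730/2 = 0.3650.
That is 0.3650 = 36.5% of the progeny.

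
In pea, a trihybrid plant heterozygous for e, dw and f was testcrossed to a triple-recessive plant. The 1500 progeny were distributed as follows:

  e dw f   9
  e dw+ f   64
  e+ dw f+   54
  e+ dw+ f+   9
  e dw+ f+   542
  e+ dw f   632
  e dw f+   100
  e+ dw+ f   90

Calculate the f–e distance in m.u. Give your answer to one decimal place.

The two most frequent reciprocal classes, e dw+ f+ and e+ dw f, are the parental types, so the F1 was e dw+ f+ / e+ dw f.
The two rarest classes, e+ dw+ f+ and e dw f, are the double crossovers. Comparing them with the parentals, only the e allele has switched, so e is the middle locus and the order is f – e – dw.
Crossovers in the f–e interval produce the single-crossover classes e dw+ f and e+ dw f+ (64 + 54 = 118) plus the double crossovers (18).
RF(f–e) = (118 + 18) / 1500 = 136/1500 = 0.0907 → 9.1 m.u.

9.1 m.u.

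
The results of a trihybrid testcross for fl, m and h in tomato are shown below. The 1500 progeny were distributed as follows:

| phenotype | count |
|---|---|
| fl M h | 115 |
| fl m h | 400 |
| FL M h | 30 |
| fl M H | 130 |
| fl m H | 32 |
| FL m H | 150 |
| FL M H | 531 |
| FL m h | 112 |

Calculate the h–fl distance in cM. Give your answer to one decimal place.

The two most frequent reciprocal classes, fl m h and FL M H, are the parental types, so the F1 was fl m h / FL M H.
The two rarest classes, fl m H and FL M h, are the double crossovers. Comparing them with the parentals, only the h allele has switched, so h is the middle locus and the order is fl – h – m.
Crossovers in the fl–h interval produce the single-crossover classes FL m h and fl M H (112 + 130 = 242) plus the double crossovers (62).
RF(fl–h) = (242 + 62) / 1500 = 304/1500 = 0.2027 → 20.3 cM.

20.3 cM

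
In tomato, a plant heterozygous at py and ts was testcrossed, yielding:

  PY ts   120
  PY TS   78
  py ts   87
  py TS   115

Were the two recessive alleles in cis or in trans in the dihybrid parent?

trans

The two most frequent classes are PY ts (120) and py TS (115); these are the parental (non-recombinant) types.
So the F1 carried PY ts on one chromosome and py TS on the other — the recessive alleles are on opposite chromosomes (trans / repulsion).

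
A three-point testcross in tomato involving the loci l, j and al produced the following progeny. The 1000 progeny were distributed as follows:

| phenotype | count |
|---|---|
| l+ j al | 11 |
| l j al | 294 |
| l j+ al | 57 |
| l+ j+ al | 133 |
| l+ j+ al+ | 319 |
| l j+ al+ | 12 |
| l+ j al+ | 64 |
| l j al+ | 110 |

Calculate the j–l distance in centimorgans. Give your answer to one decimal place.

The two most frequent reciprocal classes, l+ j+ al+ and l j al, are the parental types, so the F1 was l+ j+ al+ / l j al.
The two rarest classes, l j+ al+ and l+ j al, are the double crossovers. Comparing them with the parentals, only the l allele has switched, so l is the middle locus and the order is al – l – j.
Crossovers in the l–j interval produce the single-crossover classes l+ j al+ and l j+ al (64 + 57 = 121) plus the double crossovers (23).
RF(l–j) = (121 + 23) / 1000 = 144/1000 = 0.1440 → 14.4 centimorgans.

14.4 centimorgans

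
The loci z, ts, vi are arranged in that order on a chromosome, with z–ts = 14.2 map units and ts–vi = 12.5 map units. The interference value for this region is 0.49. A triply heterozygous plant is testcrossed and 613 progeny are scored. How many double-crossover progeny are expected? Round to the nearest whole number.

Map distances give recombination frequencies of 0.142 and 0.125 for the two intervals.
With interference 0.49 (so coincidence = 0.51), expected double-crossover frequency = 0.142 × 0.125 × 0.51 = 0.00905.
Expected number = 0.00905 × 613 = 5.55 ≈ 6.

6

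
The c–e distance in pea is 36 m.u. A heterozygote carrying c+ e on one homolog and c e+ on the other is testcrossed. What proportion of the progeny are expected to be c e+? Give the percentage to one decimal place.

32.0%

A map distance of 36 m.u. corresponds to a recombination frequency of 0.360.
The F1 is c+ e / c e+, so c e+ is a parental gamete class with expected frequency (1 − r)/2 = 0.640/2 = 0.3200.
That is 0.3200 = 32.0% of the progeny.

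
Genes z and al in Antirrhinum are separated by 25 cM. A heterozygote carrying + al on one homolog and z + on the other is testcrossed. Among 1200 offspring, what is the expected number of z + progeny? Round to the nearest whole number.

A map distance of 25 cM corresponds to a recombination frequency of 0.250.
The F1 is + al / z +, so z + is a parental gamete class with expected frequency (1 − r)/2 = 0.750/2 = 0.3750.
Expected number = 0.3750 × 1200 = 450.00 ≈ 450.

450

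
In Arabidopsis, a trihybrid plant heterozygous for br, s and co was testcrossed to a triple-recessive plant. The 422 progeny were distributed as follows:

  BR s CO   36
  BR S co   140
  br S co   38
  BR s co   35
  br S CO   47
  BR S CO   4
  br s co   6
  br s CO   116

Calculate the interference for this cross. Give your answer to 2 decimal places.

The two most frequent reciprocal classes, BR S co and br s CO, are the parental types, so the F1 was BR S co / br s CO.
The two rarest classes, BR S CO and br s co, are the double crossovers. Comparing them with the parentals, only the co allele has switched, so co is the middle locus and the order is s – co – br.
s–co: (82 + 10)/422 = 0.2180; co–br: (74 + 10)/422 = 0.1991.
Expected DCO frequency = 0.2180 × 0.1991 ≈ 0.04340; observed = 10/422 ≈ 0.02370.
Coefficient of coincidence = 0.02370/0.04340 ≈ 0.55; interference = 1 − 0.55 = 0.45.

0.45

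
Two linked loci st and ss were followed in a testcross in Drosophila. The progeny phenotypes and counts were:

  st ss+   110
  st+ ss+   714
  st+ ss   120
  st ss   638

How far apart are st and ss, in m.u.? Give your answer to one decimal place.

14.5 m.u.

The two most frequent classes, st+ ss+ (714) and st ss (638), are the parental types, so the F1 was st+ ss+ / st ss.
The recombinant classes are st+ ss and st ss+: 120 + 110 = 230.
Recombination frequency = 230/1582 = 0.1454 ≈ 14.5%, i.e. 14.5 m.u.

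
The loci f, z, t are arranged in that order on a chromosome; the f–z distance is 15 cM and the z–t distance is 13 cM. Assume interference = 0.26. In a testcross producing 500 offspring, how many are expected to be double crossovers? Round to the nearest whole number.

Map distances give recombination frequencies of 0.150 and 0.130 for the two intervals.
With interference 0.26 (so coincidence = 0.74), expected double-crossover frequency = 0.150 × 0.130 × 0.74 = 0.01443.
Expected number = 0.01443 × 500 = 7.21 ≈ 7.

7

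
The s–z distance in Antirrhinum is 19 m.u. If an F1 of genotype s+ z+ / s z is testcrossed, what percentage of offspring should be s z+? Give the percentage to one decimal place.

A map distance of 19 m.u. corresponds to a recombination frequency of 0.190.
The F1 is s+ z+ / s z, so s z+ is a recombinant gamete class with expected frequency r/2 = 0.190/2 = 0.0950.
That is 0.0950 = 9.5% of the progeny.

9.5%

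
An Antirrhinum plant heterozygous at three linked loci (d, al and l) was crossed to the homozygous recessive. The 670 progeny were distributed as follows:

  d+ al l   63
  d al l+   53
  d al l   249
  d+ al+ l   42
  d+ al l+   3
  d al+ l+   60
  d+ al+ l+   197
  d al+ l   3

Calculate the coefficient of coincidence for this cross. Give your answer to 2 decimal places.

0.31

The two most frequent reciprocal classes, d al l and d+ al+ l+, are the parental types, so the F1 was d al l / d+ al+ l+.
The two rarest classes, d al+ l and d+ al l+, are the double crossovers. Comparing them with the parentals, only the al allele has switched, so al is the middle locus and the order is l – al – d.
l–al: (95 + 6)/670 = 0.1507; al–d: (123 + 6)/670 = 0.1925.
Expected DCO frequency = 0.1507 × 0.1925 ≈ 0.02901; observed = 6/670 ≈ 0.00896.
Coefficient of coincidence = 0.00896/0.02901 ≈ 0.31.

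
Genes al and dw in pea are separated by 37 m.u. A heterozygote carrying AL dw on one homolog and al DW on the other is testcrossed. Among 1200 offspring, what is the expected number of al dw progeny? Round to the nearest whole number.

A map distance of 37 m.u. corresponds to a recombination frequency of 0.370.
The F1 is AL dw / al DW, so al dw is a recombinant gamete class with expected frequency r/2 = 0.370/2 = 0.1850.
Expected number = 0.1850 × 1200 = 222.00 ≈ 222.

222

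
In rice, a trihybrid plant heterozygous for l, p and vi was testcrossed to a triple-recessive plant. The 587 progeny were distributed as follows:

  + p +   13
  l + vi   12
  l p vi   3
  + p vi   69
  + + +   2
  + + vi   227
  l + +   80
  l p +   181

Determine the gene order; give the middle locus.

vi

The two most frequent reciprocal classes, + + vi and l p +, are the parental types, so the F1 was + + vi / l p +.
The two rarest classes, + + + and l p vi, are the double crossovers. Comparing them with the parentals, only the vi allele has switched, so vi is the middle locus and the order is l – vi – p.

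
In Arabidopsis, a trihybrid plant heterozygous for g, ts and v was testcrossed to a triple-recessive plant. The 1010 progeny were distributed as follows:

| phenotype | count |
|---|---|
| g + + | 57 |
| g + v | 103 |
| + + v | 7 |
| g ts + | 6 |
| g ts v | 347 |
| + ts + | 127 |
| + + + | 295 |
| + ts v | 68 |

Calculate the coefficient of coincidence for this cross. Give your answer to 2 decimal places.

The two most frequent reciprocal classes, + + + and g ts v, are the parental types, so the F1 was + + + / g ts v.
The two rarest classes, + + v and g ts +, are the double crossovers. Comparing them with the parentals, only the v allele has switched, so v is the middle locus and the order is g – v – ts.
g–v: (125 + 13)/1010 = 0.1366; v–ts: (230 + 13)/1010 = 0.2406.
Expected DCO frequency = 0.1366 × 0.2406 ≈ 0.03287; observed = 13/1010 ≈ 0.01287.
Coefficient of coincidence = 0.01287/0.03287 ≈ 0.39.

0.39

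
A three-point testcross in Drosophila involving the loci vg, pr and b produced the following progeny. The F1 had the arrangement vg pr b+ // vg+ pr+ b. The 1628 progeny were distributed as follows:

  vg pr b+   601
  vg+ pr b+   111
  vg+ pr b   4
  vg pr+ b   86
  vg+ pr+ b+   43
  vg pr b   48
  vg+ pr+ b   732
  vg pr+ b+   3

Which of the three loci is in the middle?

pr

The two rarest classes, vg pr+ b+ and vg+ pr b, are the double crossovers. Comparing them with the parentals, only the pr allele has switched, so pr is the middle locus and the order is b – pr – vg.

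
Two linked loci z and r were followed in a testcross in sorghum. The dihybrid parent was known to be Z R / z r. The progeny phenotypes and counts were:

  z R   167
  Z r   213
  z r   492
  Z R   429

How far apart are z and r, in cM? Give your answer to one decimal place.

29.2 cM

The recombinant classes are Z r and z R: 213 + 167 = 380.
Recombination frequency = 380/1301 = 0.2921 ≈ 29.2%, i.e. 29.2 cM.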